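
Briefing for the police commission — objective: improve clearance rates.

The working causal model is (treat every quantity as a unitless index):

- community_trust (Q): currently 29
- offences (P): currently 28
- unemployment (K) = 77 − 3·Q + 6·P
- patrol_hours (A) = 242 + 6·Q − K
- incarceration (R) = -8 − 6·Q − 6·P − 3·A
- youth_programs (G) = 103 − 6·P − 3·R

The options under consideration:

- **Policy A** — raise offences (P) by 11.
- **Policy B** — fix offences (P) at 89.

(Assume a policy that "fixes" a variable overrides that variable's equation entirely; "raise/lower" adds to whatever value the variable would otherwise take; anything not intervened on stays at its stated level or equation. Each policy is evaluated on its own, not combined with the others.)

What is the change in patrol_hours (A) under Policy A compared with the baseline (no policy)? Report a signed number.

-66

Baseline:
  Q = 29
  P = 28
  K = 77 − 3·29 + 6·28 = 158
  A = 242 + 6·29 − 158 = 258
Policy A (P + 11):
  Q = 29
  P = 28 + 11 = 39
  K = 77 − 3·29 + 6·39 = 224
  A = 242 + 6·29 − 224 = 192
Change in A: 192 − 258 = -66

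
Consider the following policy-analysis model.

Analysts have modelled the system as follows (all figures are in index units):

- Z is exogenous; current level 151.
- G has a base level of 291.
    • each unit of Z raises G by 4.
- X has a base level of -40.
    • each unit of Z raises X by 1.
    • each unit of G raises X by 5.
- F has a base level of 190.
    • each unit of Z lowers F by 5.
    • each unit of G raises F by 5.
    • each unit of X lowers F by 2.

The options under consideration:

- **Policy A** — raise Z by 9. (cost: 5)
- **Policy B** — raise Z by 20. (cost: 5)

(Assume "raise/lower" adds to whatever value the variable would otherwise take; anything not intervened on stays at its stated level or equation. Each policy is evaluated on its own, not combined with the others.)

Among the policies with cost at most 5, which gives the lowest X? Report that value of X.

4775

Policy A (Z + 9):
  Z = 151 + 9 = 160
  G = 291 + 4·160 = 931
  X = -40 + 160 + 5·931 = 4775
Policy B (Z + 20):
  Z = 151 + 20 = 171
  G = 291 + 4·171 = 975
  X = -40 + 171 + 5·975 = 5006
Comparing — Policy A: X=4775, Policy B: X=5006. Lowest is 4775 (Policy A).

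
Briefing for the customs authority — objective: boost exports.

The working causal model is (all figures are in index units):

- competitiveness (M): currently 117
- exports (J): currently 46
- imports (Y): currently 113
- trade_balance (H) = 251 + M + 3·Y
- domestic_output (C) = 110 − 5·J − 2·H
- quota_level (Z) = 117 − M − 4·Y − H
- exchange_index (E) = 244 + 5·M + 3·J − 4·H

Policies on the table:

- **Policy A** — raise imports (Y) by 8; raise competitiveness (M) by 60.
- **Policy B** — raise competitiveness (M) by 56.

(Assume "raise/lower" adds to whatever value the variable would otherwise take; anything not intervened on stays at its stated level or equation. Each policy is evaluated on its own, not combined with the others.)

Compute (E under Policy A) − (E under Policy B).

-92

Policy A (Y + 8, M + 60):
  M = 117 + 60 = 177
  J = 46
  Y = 113 + 8 = 121
  H = 251 + 177 + 3·121 = 791
  E = 244 + 5·177 + 3·46 − 4·791 = -1897
Policy B (M + 56):
  M = 117 + 56 = 173
  J = 46
  Y = 113
  H = 251 + 173 + 3·113 = 763
  E = 244 + 5·173 + 3·46 − 4·763 = -1805
E: -1897 − (-1805) = -92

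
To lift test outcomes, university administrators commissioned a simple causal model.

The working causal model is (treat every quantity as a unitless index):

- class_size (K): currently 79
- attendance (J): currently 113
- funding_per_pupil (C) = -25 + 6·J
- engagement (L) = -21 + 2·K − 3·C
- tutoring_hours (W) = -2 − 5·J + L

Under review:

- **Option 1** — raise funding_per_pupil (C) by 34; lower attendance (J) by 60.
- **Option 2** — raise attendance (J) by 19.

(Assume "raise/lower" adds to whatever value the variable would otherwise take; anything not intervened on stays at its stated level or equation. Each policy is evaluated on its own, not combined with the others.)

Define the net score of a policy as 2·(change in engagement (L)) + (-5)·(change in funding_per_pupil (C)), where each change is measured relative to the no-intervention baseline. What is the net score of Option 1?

Baseline:
  K = 79
  J = 113
  C = -25 + 6·113 = 653
  L = -21 + 2·79 − 3·653 = -1822
Option 1 (C + 34, J − 60):
  K = 79
  J = 113 − 60 = 53
  C = -25 + 6·53 (+34 from intervention) = 327
  L = -21 + 2·79 − 3·327 = -844
ΔL = -844 − (-1822) = 978; ΔC = 327 − 653 = -326
Score = 2·978 + (-5)·(-326) = 3586

3586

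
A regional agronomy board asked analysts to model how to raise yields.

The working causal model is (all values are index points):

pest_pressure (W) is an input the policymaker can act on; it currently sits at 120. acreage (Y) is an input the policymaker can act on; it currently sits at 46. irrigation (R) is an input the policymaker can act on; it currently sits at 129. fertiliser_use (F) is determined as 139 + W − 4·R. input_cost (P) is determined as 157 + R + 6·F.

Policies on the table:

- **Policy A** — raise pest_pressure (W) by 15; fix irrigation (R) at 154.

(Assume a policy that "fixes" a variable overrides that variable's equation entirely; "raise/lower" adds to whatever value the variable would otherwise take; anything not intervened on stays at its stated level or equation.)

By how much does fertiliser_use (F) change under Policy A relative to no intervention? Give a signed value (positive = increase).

Baseline:
  W = 120
  R = 129
  F = 139 + 120 − 4·129 = -257
Policy A (W + 15, R := 154):
  W = 120 + 15 = 135
  R = 154
  F = 139 + 135 − 4·154 = -342
Change in F: -342 − (-257) = -85

-85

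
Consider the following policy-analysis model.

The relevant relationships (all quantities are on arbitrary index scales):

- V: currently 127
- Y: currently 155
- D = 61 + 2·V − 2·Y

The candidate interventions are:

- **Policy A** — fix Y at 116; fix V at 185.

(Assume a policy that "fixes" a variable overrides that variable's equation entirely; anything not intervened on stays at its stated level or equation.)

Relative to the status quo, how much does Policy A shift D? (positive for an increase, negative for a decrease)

194

Baseline:
  V = 127
  Y = 155
  D = 61 + 2·127 − 2·155 = 5
Policy A (Y := 116, V := 185):
  V = 185
  Y = 116
  D = 61 + 2·185 − 2·116 = 199
Change in D: 199 − 5 = 194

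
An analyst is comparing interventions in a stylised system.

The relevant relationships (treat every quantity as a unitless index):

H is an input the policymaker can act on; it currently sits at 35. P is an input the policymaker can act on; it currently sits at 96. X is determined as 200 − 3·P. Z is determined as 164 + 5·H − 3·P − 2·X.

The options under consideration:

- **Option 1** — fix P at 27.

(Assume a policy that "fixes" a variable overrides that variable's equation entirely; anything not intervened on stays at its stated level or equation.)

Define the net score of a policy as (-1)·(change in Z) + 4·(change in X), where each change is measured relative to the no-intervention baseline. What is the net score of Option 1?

1035

Baseline:
  H = 35
  P = 96
  X = 200 − 3·96 = -88
  Z = 164 + 5·35 − 3·96 − 2·(-88) = 227
Option 1 (P := 27):
  H = 35
  P = 27
  X = 200 − 3·27 = 119
  Z = 164 + 5·35 − 3·27 − 2·119 = 20
ΔZ = 20 − 227 = -207; ΔX = 119 − (-88) = 207
Score = (-1)·(-207) + 4·207 = 1035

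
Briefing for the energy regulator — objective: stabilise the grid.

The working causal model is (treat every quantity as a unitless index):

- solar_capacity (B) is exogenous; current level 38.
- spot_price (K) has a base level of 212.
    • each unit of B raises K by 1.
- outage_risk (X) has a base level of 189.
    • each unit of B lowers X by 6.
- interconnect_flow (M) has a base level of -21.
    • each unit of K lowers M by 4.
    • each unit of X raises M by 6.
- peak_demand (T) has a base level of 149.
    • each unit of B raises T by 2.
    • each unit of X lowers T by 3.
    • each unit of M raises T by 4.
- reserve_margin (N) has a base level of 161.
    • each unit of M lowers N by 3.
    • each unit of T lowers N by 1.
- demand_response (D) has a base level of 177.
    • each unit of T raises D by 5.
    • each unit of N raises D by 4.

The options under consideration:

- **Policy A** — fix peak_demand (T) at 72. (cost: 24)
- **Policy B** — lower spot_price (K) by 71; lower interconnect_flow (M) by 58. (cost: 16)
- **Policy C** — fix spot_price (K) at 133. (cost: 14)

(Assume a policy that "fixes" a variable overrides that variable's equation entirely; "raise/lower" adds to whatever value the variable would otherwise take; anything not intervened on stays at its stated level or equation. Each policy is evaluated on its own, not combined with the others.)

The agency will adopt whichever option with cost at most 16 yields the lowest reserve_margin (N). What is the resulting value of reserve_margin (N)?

5328

Policy B (K − 71, M − 58):
  B = 38
  K = 212 + 38 (−71 from intervention) = 179
  X = 189 − 6·38 = -39
  M = -21 − 4·179 + 6·(-39) (−58 from intervention) = -1029
  T = 149 + 2·38 − 3·(-39) + 4·(-1029) = -3774
  N = 161 − 3·(-1029) − (-3774) = 7022
Policy C (K := 133):
  B = 38
  K = 133
  X = 189 − 6·38 = -39
  M = -21 − 4·133 + 6·(-39) = -787
  T = 149 + 2·38 − 3·(-39) + 4·(-787) = -2806
  N = 161 − 3·(-787) − (-2806) = 5328
Comparing — Policy B: N=7022, Policy C: N=5328. Lowest is 5328 (Policy C).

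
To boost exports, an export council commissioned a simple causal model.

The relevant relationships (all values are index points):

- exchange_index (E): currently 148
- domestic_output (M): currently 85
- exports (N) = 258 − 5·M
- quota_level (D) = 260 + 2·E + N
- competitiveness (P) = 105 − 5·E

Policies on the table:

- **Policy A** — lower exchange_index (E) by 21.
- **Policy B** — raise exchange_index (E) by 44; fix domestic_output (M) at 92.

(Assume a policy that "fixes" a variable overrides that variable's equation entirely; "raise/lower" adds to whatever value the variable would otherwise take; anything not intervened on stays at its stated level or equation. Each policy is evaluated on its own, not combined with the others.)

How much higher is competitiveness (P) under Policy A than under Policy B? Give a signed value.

325

Policy A (E − 21):
  E = 148 − 21 = 127
  P = 105 − 5·127 = -530
Policy B (E + 44, M := 92):
  E = 148 + 44 = 192
  P = 105 − 5·192 = -855
P: -530 − (-855) = 325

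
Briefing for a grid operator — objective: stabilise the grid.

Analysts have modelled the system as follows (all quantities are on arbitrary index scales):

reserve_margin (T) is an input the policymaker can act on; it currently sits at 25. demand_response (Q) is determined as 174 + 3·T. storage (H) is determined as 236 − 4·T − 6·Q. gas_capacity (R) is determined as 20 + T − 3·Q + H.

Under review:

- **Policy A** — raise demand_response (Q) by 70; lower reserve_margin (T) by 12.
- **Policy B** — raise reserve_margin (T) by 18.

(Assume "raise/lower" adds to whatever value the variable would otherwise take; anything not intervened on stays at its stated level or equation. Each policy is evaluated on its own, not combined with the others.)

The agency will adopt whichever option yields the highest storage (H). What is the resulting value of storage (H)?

Policy A (Q + 70, T − 12):
  T = 25 − 12 = 13
  Q = 174 + 3·13 (+70 from intervention) = 283
  H = 236 − 4·13 − 6·283 = -1514
Policy B (T + 18):
  T = 25 + 18 = 43
  Q = 174 + 3·43 = 303
  H = 236 − 4·43 − 6·303 = -1754
Comparing — Policy A: H=-1514, Policy B: H=-1754. Highest is -1514 (Policy A).

-1514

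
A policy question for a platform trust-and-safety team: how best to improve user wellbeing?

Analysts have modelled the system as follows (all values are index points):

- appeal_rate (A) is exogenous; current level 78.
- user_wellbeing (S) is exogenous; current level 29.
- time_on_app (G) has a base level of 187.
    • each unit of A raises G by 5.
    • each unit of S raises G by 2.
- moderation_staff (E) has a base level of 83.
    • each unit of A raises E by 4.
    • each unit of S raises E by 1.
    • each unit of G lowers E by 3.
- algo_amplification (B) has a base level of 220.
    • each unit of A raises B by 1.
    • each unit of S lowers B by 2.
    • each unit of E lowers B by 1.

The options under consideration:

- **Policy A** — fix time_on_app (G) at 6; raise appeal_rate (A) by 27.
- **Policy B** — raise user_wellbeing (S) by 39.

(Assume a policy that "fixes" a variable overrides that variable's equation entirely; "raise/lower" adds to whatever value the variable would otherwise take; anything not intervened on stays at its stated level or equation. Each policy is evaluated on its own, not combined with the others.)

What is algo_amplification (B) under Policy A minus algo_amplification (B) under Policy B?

Policy A (G := 6, A + 27):
  A = 78 + 27 = 105
  S = 29
  G = 6
  E = 83 + 4·105 + 29 − 3·6 = 514
  B = 220 + 105 − 2·29 − 514 = -247
Policy B (S + 39):
  A = 78
  S = 29 + 39 = 68
  G = 187 + 5·78 + 2·68 = 713
  E = 83 + 4·78 + 68 − 3·713 = -1676
  B = 220 + 78 − 2·68 − (-1676) = 1838
B: -247 − 1838 = -2085

-2085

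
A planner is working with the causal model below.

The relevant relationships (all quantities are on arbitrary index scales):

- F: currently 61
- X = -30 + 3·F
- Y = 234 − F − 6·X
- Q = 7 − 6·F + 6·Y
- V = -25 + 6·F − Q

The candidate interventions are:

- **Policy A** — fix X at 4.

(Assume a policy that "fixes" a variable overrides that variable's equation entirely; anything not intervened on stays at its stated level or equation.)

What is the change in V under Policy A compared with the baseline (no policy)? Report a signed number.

-5364

Baseline:
  F = 61
  X = -30 + 3·61 = 153
  Y = 234 − 61 − 6·153 = -745
  Q = 7 − 6·61 + 6·(-745) = -4829
  V = -25 + 6·61 − (-4829) = 5170
Policy A (X := 4):
  F = 61
  X = 4
  Y = 234 − 61 − 6·4 = 149
  Q = 7 − 6·61 + 6·149 = 535
  V = -25 + 6·61 − 535 = -194
Change in V: -194 − 5170 = -5364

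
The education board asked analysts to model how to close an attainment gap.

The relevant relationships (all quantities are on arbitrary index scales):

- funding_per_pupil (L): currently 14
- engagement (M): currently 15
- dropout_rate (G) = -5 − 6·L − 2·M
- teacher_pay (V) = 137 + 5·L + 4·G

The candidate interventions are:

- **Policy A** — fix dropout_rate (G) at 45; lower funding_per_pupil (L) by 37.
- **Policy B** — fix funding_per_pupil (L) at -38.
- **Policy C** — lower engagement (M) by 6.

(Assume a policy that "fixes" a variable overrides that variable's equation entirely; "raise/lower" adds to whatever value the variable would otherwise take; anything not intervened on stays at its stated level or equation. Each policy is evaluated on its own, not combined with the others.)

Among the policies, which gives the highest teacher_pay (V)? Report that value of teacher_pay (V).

Policy A (G := 45, L − 37):
  L = 14 − 37 = -23
  M = 15
  G = 45
  V = 137 + 5·(-23) + 4·45 = 202
Policy B (L := -38):
  L = -38
  M = 15
  G = -5 − 6·(-38) − 2·15 = 193
  V = 137 + 5·(-38) + 4·193 = 719
Policy C (M − 6):
  L = 14
  M = 15 − 6 = 9
  G = -5 − 6·14 − 2·9 = -107
  V = 137 + 5·14 + 4·(-107) = -221
Comparing — Policy A: V=202, Policy B: V=719, Policy C: V=-221. Highest is 719 (Policy B).

719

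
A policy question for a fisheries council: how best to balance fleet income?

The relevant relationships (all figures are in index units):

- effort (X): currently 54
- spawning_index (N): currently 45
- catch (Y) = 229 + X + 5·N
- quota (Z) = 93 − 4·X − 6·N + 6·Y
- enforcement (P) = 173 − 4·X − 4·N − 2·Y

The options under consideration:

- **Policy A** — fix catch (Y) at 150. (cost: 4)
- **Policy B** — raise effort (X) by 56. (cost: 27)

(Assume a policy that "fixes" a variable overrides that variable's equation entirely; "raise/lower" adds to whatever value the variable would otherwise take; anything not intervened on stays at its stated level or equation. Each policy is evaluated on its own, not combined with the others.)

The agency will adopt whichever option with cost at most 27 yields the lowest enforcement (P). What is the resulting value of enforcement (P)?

Policy A (Y := 150):
  X = 54
  N = 45
  Y = 150
  P = 173 − 4·54 − 4·45 − 2·150 = -523
Policy B (X + 56):
  X = 54 + 56 = 110
  N = 45
  Y = 229 + 110 + 5·45 = 564
  P = 173 − 4·110 − 4·45 − 2·564 = -1575
Comparing — Policy A: P=-523, Policy B: P=-1575. Lowest is -1575 (Policy B).

-1575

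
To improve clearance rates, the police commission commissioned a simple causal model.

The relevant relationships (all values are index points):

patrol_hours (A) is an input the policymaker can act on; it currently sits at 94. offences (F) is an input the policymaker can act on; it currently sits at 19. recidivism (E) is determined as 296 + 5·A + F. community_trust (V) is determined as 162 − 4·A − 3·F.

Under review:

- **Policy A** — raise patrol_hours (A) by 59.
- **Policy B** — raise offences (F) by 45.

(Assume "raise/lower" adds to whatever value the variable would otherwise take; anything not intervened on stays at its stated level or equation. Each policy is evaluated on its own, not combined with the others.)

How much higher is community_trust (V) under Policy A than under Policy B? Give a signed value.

-101

Policy A (A + 59):
  A = 94 + 59 = 153
  F = 19
  V = 162 − 4·153 − 3·19 = -507
Policy B (F + 45):
  A = 94
  F = 19 + 45 = 64
  V = 162 − 4·94 − 3·64 = -406
V: -507 − (-406) = -101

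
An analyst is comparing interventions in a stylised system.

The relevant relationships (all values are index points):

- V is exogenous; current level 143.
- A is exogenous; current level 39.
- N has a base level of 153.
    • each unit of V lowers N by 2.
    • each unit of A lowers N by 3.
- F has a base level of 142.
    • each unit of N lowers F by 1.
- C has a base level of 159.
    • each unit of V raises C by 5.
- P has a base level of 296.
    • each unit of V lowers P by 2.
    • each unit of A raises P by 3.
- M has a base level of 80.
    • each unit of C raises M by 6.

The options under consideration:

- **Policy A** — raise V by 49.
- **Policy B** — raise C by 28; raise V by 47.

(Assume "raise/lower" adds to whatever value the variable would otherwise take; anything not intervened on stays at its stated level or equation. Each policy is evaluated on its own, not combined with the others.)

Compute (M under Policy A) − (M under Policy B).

Policy A (V + 49):
  V = 143 + 49 = 192
  C = 159 + 5·192 = 1119
  M = 80 + 6·1119 = 6794
Policy B (C + 28, V + 47):
  V = 143 + 47 = 190
  C = 159 + 5·190 (+28 from intervention) = 1137
  M = 80 + 6·1137 = 6902
M: 6794 − 6902 = -108

-108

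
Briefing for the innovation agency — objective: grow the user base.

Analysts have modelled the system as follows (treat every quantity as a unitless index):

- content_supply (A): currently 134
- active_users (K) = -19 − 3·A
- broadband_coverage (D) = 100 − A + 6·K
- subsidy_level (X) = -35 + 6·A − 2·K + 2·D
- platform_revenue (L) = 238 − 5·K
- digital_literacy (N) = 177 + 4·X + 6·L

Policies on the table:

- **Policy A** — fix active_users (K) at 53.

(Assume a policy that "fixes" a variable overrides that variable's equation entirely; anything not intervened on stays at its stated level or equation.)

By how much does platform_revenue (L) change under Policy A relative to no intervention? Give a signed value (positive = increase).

Baseline:
  A = 134
  K = -19 − 3·134 = -421
  L = 238 − 5·(-421) = 2343
Policy A (K := 53):
  A = 134
  K = 53
  L = 238 − 5·53 = -27
Change in L: -27 − 2343 = -2370

-2370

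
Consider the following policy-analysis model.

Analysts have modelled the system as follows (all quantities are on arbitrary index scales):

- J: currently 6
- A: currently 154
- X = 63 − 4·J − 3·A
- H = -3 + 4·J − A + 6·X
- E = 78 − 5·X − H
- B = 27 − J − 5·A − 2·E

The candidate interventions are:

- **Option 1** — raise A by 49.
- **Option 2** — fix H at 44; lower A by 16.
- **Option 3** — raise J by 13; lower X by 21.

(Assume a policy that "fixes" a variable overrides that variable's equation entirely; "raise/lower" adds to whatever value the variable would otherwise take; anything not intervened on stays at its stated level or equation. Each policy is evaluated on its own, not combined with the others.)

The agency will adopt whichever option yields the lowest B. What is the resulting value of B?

-14054

Option 1 (A + 49):
  J = 6
  A = 154 + 49 = 203
  X = 63 − 4·6 − 3·203 = -570
  H = -3 + 4·6 − 203 + 6·(-570) = -3602
  E = 78 − 5·(-570) − (-3602) = 6530
  B = 27 − 6 − 5·203 − 2·6530 = -14054
Option 2 (H := 44, A − 16):
  J = 6
  A = 154 − 16 = 138
  X = 63 − 4·6 − 3·138 = -375
  H = 44
  E = 78 − 5·(-375) − 44 = 1909
  B = 27 − 6 − 5·138 − 2·1909 = -4487
Option 3 (J + 13, X − 21):
  J = 6 + 13 = 19
  A = 154
  X = 63 − 4·19 − 3·154 (−21 from intervention) = -496
  H = -3 + 4·19 − 154 + 6·(-496) = -3057
  E = 78 − 5·(-496) − (-3057) = 5615
  B = 27 − 19 − 5·154 − 2·5615 = -11992
Comparing — Option 1: B=-14054, Option 2: B=-4487, Option 3: B=-11992. Lowest is -14054 (Option 1).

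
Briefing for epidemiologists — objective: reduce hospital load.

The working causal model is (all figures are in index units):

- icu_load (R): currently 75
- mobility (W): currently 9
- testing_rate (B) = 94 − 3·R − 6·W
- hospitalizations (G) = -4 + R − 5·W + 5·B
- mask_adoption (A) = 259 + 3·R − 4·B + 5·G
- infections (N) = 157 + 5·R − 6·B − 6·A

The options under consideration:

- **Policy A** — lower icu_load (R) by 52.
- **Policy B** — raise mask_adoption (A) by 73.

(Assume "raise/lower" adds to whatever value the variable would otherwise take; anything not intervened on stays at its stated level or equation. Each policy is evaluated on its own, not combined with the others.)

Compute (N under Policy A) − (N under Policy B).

-17918

Policy A (R − 52):
  R = 75 − 52 = 23
  W = 9
  B = 94 − 3·23 − 6·9 = -29
  G = -4 + 23 − 5·9 + 5·(-29) = -171
  A = 259 + 3·23 − 4·(-29) + 5·(-171) = -411
  N = 157 + 5·23 − 6·(-29) − 6·(-411) = 2912
Policy B (A + 73):
  R = 75
  W = 9
  B = 94 − 3·75 − 6·9 = -185
  G = -4 + 75 − 5·9 + 5·(-185) = -899
  A = 259 + 3·75 − 4·(-185) + 5·(-899) (+73 from intervention) = -3198
  N = 157 + 5·75 − 6·(-185) − 6·(-3198) = 20830
N: 2912 − 20830 = -17918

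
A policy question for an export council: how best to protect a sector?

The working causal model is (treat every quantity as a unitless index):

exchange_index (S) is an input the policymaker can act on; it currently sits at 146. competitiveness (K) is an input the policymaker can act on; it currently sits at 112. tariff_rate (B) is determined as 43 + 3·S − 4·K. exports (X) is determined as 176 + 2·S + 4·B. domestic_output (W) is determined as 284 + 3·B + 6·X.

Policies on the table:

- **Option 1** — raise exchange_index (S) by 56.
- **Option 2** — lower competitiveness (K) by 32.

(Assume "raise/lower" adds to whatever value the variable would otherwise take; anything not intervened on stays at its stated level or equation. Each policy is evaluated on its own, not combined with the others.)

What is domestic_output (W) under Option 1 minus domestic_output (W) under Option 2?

Option 1 (S + 56):
  S = 146 + 56 = 202
  K = 112
  B = 43 + 3·202 − 4·112 = 201
  X = 176 + 2·202 + 4·201 = 1384
  W = 284 + 3·201 + 6·1384 = 9191
Option 2 (K − 32):
  S = 146
  K = 112 − 32 = 80
  B = 43 + 3·146 − 4·80 = 161
  X = 176 + 2·146 + 4·161 = 1112
  W = 284 + 3·161 + 6·1112 = 7439
W: 9191 − 7439 = 1752

1752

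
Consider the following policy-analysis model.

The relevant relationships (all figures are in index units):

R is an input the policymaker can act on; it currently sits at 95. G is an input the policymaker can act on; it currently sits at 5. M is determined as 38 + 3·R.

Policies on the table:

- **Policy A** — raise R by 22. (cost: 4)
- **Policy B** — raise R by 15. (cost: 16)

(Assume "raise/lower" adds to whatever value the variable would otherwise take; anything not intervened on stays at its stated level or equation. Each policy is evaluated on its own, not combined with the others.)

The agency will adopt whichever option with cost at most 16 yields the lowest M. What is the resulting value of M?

368

Policy A (R + 22):
  R = 95 + 22 = 117
  M = 38 + 3·117 = 389
Policy B (R + 15):
  R = 95 + 15 = 110
  M = 38 + 3·110 = 368
Comparing — Policy A: M=389, Policy B: M=368. Lowest is 368 (Policy B).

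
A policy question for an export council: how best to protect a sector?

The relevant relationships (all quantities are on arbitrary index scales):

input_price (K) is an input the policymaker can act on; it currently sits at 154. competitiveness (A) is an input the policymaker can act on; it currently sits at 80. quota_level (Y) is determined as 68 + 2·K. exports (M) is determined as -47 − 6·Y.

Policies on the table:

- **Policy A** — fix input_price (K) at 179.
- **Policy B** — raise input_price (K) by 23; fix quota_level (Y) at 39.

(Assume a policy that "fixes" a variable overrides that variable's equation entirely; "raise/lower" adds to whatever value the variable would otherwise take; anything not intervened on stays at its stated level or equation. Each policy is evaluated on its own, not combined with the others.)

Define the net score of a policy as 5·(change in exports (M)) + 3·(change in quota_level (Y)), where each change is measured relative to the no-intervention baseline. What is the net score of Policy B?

9099

Baseline:
  K = 154
  Y = 68 + 2·154 = 376
  M = -47 − 6·376 = -2303
Policy B (K + 23, Y := 39):
  K = 154 + 23 = 177
  Y = 39
  M = -47 − 6·39 = -281
ΔM = -281 − (-2303) = 2022; ΔY = 39 − 376 = -337
Score = 5·2022 + 3·(-337) = 9099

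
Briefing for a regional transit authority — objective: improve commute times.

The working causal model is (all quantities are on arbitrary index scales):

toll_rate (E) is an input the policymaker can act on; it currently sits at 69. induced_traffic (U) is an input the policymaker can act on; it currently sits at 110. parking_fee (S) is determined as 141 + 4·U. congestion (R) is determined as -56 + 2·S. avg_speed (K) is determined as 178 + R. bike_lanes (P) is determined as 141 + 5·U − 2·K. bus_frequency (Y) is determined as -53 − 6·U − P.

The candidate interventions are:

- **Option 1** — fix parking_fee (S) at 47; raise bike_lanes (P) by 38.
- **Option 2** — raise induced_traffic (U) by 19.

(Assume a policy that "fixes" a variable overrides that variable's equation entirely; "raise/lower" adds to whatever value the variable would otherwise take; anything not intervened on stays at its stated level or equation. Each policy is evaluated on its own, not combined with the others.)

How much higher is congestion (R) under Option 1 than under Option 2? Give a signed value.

Option 1 (S := 47, P + 38):
  U = 110
  S = 47
  R = -56 + 2·47 = 38
Option 2 (U + 19):
  U = 110 + 19 = 129
  S = 141 + 4·129 = 657
  R = -56 + 2·657 = 1258
R: 38 − 1258 = -1220

-1220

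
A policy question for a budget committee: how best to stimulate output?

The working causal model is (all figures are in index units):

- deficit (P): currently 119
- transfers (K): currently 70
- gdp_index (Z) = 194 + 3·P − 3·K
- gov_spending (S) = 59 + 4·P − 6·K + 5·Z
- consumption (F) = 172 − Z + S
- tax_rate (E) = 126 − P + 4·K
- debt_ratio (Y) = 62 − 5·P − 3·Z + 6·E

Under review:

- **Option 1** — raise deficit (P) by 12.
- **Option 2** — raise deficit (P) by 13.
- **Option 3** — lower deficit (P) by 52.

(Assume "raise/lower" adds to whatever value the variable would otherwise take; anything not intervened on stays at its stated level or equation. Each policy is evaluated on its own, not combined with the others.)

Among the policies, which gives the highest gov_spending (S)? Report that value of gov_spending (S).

2067

Option 1 (P + 12):
  P = 119 + 12 = 131
  K = 70
  Z = 194 + 3·131 − 3·70 = 377
  S = 59 + 4·131 − 6·70 + 5·377 = 2048
Option 2 (P + 13):
  P = 119 + 13 = 132
  K = 70
  Z = 194 + 3·132 − 3·70 = 380
  S = 59 + 4·132 − 6·70 + 5·380 = 2067
Option 3 (P − 52):
  P = 119 − 52 = 67
  K = 70
  Z = 194 + 3·67 − 3·70 = 185
  S = 59 + 4·67 − 6·70 + 5·185 = 832
Comparing — Option 1: S=2048, Option 2: S=2067, Option 3: S=832. Highest is 2067 (Option 2).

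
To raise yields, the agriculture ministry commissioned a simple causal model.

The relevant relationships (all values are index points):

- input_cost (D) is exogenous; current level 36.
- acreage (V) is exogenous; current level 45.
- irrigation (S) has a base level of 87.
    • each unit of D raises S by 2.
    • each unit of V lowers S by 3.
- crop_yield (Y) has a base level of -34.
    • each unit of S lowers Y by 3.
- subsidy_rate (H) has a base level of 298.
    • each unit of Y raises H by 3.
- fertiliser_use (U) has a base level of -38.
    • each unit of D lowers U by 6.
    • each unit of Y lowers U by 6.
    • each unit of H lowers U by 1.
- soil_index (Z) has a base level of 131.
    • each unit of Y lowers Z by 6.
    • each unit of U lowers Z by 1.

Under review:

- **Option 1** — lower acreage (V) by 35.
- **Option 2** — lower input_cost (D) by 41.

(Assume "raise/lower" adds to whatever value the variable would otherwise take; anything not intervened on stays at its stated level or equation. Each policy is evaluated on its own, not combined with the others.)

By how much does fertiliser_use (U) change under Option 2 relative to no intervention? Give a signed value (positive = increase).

-1968

Baseline:
  D = 36
  V = 45
  S = 87 + 2·36 − 3·45 = 24
  Y = -34 − 3·24 = -106
  H = 298 + 3·(-106) = -20
  U = -38 − 6·36 − 6·(-106) − (-20) = 402
Option 2 (D − 41):
  D = 36 − 41 = -5
  V = 45
  S = 87 + 2·(-5) − 3·45 = -58
  Y = -34 − 3·(-58) = 140
  H = 298 + 3·140 = 718
  U = -38 − 6·(-5) − 6·140 − 718 = -1566
Change in U: -1566 − 402 = -1968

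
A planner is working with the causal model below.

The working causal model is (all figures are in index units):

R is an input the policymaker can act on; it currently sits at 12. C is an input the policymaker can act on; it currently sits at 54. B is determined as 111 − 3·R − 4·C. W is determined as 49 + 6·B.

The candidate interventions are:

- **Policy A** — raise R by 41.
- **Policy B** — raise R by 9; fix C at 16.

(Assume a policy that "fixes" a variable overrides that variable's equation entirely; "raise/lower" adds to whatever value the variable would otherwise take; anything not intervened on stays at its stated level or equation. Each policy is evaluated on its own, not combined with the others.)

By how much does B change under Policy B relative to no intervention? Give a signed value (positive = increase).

125

Baseline:
  R = 12
  C = 54
  B = 111 − 3·12 − 4·54 = -141
Policy B (R + 9, C := 16):
  R = 12 + 9 = 21
  C = 16
  B = 111 − 3·21 − 4·16 = -16
Change in B: -16 − (-141) = 125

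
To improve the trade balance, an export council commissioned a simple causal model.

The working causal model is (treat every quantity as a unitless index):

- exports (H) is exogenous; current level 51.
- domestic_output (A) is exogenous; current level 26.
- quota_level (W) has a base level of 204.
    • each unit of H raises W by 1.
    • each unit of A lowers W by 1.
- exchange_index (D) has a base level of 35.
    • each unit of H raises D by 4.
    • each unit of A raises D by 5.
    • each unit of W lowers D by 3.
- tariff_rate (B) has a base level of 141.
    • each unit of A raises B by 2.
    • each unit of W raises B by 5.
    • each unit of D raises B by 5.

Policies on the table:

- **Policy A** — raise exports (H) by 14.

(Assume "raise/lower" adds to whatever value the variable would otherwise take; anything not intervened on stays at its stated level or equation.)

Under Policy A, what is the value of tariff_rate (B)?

-112

Policy A (H + 14):
  H = 51 + 14 = 65
  A = 26
  W = 204 + 65 − 26 = 243
  D = 35 + 4·65 + 5·26 − 3·243 = -304
  B = 141 + 2·26 + 5·243 + 5·(-304) = -112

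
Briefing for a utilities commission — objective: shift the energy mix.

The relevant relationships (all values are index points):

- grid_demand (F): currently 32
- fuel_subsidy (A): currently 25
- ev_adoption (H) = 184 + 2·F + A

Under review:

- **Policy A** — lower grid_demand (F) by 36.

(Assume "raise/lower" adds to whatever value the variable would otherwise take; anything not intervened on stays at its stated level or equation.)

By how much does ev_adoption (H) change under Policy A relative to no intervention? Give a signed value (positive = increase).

-72

Baseline:
  F = 32
  A = 25
  H = 184 + 2·32 + 25 = 273
Policy A (F − 36):
  F = 32 − 36 = -4
  A = 25
  H = 184 + 2·(-4) + 25 = 201
Change in H: 201 − 273 = -72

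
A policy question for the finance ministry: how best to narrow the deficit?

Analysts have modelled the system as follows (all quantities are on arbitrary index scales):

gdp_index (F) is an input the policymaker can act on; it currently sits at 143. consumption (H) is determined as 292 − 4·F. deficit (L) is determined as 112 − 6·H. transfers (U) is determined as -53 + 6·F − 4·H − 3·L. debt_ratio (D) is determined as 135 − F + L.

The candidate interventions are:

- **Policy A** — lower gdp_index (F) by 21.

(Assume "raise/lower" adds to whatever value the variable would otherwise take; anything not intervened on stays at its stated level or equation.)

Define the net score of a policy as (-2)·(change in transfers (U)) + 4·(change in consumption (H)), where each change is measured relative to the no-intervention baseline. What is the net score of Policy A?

Baseline:
  F = 143
  H = 292 − 4·143 = -280
  L = 112 − 6·(-280) = 1792
  U = -53 + 6·143 − 4·(-280) − 3·1792 = -3451
Policy A (F − 21):
  F = 143 − 21 = 122
  H = 292 − 4·122 = -196
  L = 112 − 6·(-196) = 1288
  U = -53 + 6·122 − 4·(-196) − 3·1288 = -2401
ΔU = -2401 − (-3451) = 1050; ΔH = -196 − (-280) = 84
Score = (-2)·1050 + 4·84 = -1764

-1764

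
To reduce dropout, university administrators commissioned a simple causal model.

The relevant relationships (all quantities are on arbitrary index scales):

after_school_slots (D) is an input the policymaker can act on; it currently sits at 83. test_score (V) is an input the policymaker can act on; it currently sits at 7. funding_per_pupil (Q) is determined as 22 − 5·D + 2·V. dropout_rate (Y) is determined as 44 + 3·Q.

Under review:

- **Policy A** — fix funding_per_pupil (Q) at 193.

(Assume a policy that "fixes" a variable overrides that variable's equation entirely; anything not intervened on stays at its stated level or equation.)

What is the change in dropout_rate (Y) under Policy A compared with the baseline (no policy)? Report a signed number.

Baseline:
  D = 83
  V = 7
  Q = 22 − 5·83 + 2·7 = -379
  Y = 44 + 3·(-379) = -1093
Policy A (Q := 193):
  D = 83
  V = 7
  Q = 193
  Y = 44 + 3·193 = 623
Change in Y: 623 − (-1093) = 1716

1716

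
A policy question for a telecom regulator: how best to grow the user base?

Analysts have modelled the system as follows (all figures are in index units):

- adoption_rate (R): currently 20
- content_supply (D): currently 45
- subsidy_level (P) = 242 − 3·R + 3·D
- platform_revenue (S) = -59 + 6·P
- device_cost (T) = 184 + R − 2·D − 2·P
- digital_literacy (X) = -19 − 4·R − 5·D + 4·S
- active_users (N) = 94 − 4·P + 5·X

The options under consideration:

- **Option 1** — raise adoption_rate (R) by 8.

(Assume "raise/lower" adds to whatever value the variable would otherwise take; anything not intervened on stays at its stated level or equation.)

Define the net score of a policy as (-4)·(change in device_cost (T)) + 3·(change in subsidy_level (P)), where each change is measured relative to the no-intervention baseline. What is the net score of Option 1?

-296

Baseline:
  R = 20
  D = 45
  P = 242 − 3·20 + 3·45 = 317
  T = 184 + 20 − 2·45 − 2·317 = -520
Option 1 (R + 8):
  R = 20 + 8 = 28
  D = 45
  P = 242 − 3·28 + 3·45 = 293
  T = 184 + 28 − 2·45 − 2·293 = -464
ΔT = -464 − (-520) = 56; ΔP = 293 − 317 = -24
Score = (-4)·56 + 3·(-24) = -296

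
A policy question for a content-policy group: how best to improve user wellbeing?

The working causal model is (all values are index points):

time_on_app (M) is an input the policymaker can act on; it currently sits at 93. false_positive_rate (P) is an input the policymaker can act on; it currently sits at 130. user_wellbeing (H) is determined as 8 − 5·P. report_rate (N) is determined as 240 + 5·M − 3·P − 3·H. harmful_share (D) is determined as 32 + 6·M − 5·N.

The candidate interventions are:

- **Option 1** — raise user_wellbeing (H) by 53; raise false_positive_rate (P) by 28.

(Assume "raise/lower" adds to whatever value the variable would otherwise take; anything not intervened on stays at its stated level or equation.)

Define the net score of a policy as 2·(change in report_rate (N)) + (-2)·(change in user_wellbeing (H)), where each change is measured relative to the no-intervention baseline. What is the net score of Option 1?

528

Baseline:
  M = 93
  P = 130
  H = 8 − 5·130 = -642
  N = 240 + 5·93 − 3·130 − 3·(-642) = 2241
Option 1 (H + 53, P + 28):
  M = 93
  P = 130 + 28 = 158
  H = 8 − 5·158 (+53 from intervention) = -729
  N = 240 + 5·93 − 3·158 − 3·(-729) = 2418
ΔN = 2418 − 2241 = 177; ΔH = -729 − (-642) = -87
Score = 2·177 + (-2)·(-87) = 528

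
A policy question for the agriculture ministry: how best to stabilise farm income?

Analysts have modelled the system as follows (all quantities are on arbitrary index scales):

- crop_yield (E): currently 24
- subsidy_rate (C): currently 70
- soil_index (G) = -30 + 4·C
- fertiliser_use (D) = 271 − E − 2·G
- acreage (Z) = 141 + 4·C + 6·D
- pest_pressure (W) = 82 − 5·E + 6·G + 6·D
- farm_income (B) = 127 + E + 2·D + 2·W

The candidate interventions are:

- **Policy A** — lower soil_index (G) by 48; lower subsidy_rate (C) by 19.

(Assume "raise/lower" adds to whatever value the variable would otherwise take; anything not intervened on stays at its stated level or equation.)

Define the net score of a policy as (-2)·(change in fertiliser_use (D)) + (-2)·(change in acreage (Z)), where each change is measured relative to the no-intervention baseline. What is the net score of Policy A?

Baseline:
  E = 24
  C = 70
  G = -30 + 4·70 = 250
  D = 271 − 24 − 2·250 = -253
  Z = 141 + 4·70 + 6·(-253) = -1097
Policy A (G − 48, C − 19):
  E = 24
  C = 70 − 19 = 51
  G = -30 + 4·51 (−48 from intervention) = 126
  D = 271 − 24 − 2·126 = -5
  Z = 141 + 4·51 + 6·(-5) = 315
ΔD = -5 − (-253) = 248; ΔZ = 315 − (-1097) = 1412
Score = (-2)·248 + (-2)·1412 = -3320

-3320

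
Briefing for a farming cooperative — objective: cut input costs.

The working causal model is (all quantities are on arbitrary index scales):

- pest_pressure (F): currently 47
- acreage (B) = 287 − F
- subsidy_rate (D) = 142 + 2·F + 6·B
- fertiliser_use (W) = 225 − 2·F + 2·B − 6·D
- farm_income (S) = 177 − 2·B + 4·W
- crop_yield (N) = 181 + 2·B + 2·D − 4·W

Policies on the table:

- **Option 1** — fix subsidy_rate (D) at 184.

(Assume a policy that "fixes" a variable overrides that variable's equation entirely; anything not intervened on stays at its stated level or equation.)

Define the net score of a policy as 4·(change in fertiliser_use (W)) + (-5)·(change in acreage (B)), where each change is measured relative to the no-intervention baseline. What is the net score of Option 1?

Baseline:
  F = 47
  B = 287 − 47 = 240
  D = 142 + 2·47 + 6·240 = 1676
  W = 225 − 2·47 + 2·240 − 6·1676 = -9445
Option 1 (D := 184):
  F = 47
  B = 287 − 47 = 240
  D = 184
  W = 225 − 2·47 + 2·240 − 6·184 = -493
ΔW = -493 − (-9445) = 8952; ΔB = 240 − 240 = 0
Score = 4·8952 + (-5)·0 = 35808

35808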